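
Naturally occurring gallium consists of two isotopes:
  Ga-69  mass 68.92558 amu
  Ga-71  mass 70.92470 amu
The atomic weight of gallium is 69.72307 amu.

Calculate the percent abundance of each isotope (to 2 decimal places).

Writing the weighted mean with unknown fraction x of Ga-69:
68.92558·x + 70.92470·(1 − x) = 69.72307
(68.92558 − 70.92470)·x = 69.72307 − 70.92470
x = -1.20163 / -1.99912 = 0.60108 → 60.11% Ga-69, 39.89% Ga-71.

Ga-69: 60.11%, Ga-71: 39.89%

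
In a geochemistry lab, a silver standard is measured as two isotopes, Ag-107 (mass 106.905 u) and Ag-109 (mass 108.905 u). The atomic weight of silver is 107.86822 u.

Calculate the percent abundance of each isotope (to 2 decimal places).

Ag-107: 51.84%, Ag-109: 48.16%

Writing the weighted mean with unknown fraction x of Ag-107:
106.905·x + 108.905·(1 − x) = 107.86822
(106.905 − 108.905)·x = 107.86822 − 108.905
x = -1.03678 / -2.000 = 0.51839 → 51.84% Ag-107, 48.16% Ag-109.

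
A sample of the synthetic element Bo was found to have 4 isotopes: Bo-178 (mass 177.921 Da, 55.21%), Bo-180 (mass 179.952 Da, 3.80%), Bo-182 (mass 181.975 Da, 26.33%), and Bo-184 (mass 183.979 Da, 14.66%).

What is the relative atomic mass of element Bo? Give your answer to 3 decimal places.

179.954 Da

Ar = Σ fᵢ·mᵢ = 0.5521 × 177.921 + 0.0380 × 179.952 + 0.2633 × 181.975 + 0.1466 × 183.979
= 98.2302 + 6.8382 + 47.9140 + 26.9713 = 179.9537 Da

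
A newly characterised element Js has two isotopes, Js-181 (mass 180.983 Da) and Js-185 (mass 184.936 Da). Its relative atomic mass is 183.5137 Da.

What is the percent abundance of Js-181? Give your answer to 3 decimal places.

With x = fraction of Js-181 (so Js-185 is 1 − x):
180.983·x + 184.936·(1 − x) = 183.5137
(180.983 − 184.936)·x = 183.5137 − 184.936
x = -1.4223 / -3.953 = 0.35980 → 35.980% Js-181, 64.020% Js-185.

35.980%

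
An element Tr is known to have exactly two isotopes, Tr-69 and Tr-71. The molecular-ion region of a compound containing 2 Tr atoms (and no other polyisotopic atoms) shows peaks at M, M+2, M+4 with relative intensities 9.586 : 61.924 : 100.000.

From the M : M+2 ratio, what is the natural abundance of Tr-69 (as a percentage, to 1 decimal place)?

23.6%

Let p = fractional abundance of Tr-69. I(M+2)/I(M) = [C(2,1)·p^1·(1−p)] / p^2 = 2·(1−p)/p = 61.924/9.586 = 6.4598
(1−p)/p = 6.4598/2 = 3.2299  ⇒  p = 1/(1 + 3.2299) = 0.2364
Tr-69: 23.6%, Tr-71: 76.4%.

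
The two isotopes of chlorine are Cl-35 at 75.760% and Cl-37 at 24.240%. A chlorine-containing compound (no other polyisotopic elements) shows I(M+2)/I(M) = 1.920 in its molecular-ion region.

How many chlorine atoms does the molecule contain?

The M+2/M ratio from n Cl atoms is n · q/p = n · 0.24240/0.75760.
n = 1.920 × 0.75760/0.24240 = 6.00 ≈ 6

6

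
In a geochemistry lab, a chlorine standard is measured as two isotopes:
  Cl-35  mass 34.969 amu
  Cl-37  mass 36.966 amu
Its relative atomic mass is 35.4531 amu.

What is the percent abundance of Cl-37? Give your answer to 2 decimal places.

Writing the weighted mean with unknown fraction x of Cl-35:
34.969·x + 36.966·(1 − x) = 35.4531
(34.969 − 36.966)·x = 35.4531 − 36.966
x = -1.5129 / -1.997 = 0.75759 → 75.76% Cl-35, 24.24% Cl-37.

24.24%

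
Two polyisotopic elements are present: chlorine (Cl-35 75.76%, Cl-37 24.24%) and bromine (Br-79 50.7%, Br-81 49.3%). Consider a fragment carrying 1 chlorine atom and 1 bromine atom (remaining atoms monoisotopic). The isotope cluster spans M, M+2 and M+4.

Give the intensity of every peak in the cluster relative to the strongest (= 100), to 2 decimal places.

77.38 : 100.00 : 24.07

Chlorine pattern (n=1): 0.7576 : 0.2424
Bromine pattern (n=1): 0.5070 : 0.4930
Convolve the two distributions (both contribute in 2-u steps):
  M: 0.7576×0.5070 = 0.384103
  M+2: 0.7576×0.4930 + 0.2424×0.5070 = 0.496394
  M+4: 0.2424×0.4930 = 0.119503
Scale to base peak (0.496394) = 100: 77.38 : 100.00 : 24.07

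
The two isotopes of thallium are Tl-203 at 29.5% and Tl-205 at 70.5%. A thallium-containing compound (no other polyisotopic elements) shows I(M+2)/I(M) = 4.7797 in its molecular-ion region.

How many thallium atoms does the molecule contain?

For n independent Tl atoms, I(M+2)/I(M) = n · (abundance Tl-205) / (abundance Tl-203) = n · 0.705/0.295.
n = 4.7797 × 0.295/0.705 = 2.00 ≈ 2

2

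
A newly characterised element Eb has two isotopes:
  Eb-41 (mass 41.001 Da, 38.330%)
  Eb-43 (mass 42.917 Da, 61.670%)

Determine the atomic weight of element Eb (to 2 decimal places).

The abundance-weighted mean is 0.38330 × 41.001 + 0.61670 × 42.917
= 15.7157 + 26.4669 = 42.1826 Da

42.18 Da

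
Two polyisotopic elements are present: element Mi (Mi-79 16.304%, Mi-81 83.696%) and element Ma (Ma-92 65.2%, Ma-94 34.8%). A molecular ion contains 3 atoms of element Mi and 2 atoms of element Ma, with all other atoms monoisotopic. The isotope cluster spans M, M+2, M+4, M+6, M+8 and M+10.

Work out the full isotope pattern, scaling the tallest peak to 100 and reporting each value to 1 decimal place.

0.4 : 7.3 : 42.7 : 100.0 : 74.5 : 17.2

Element Mi pattern (n=3): 0.00433394 : 0.06674432 : 0.34262956 : 0.58629219
Element Ma pattern (n=2): 0.425104 : 0.453792 : 0.121104
Convolve the two distributions (both contribute in 2-u steps):
  M: 0.00433394×0.425104 = 0.001842
  M+2: 0.00433394×0.453792 + 0.06674432×0.425104 = 0.030340
  M+4: 0.00433394×0.121104 + 0.06674432×0.453792 + 0.34262956×0.425104 = 0.176466
  M+6: 0.06674432×0.121104 + 0.34262956×0.453792 + 0.58629219×0.425104 = 0.412801
  M+8: 0.34262956×0.121104 + 0.58629219×0.453792 = 0.307549
  M+10: 0.58629219×0.121104 = 0.071002
Scale to base peak (0.412801) = 100: 0.4 : 7.3 : 42.7 : 100.0 : 74.5 : 17.2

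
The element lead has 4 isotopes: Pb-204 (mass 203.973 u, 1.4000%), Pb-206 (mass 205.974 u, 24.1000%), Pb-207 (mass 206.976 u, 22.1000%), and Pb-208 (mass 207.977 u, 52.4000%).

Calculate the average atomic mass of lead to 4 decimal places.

207.2170 u

Ar = Σ fᵢ·mᵢ = 0.014000 × 203.973 + 0.241000 × 205.974 + 0.221000 × 206.976 + 0.524000 × 207.977
= 2.85562 + 49.63973 + 45.74170 + 108.97995 = 207.21700 u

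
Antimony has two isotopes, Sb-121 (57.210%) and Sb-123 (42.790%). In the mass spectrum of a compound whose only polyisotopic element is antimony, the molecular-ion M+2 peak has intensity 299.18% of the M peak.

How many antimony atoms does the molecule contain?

The M+2/M ratio from n Sb atoms is n · q/p = n · 0.42790/0.57210.
n = 2.9918 × 0.57210/0.42790 = 4.00 ≈ 4

4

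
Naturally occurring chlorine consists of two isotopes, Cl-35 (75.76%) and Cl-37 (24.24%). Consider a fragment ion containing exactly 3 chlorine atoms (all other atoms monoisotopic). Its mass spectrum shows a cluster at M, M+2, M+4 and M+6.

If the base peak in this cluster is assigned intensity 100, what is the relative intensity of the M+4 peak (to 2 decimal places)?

30.71

Term probabilities: M 0.4348, M+2 0.4174, M+4 0.1335, M+6 0.0142. Base peak = M.
P(M) = C(3,0) × 0.7576^3 × 0.2424^0 = 1 × 0.4348304 × 1.0000 = 0.434830 (base)
P(M+4) = C(3,2) × 0.7576^1 × 0.2424^2 = 3 × 0.7576 × 0.05875776 = 0.133545
Relative intensity = 0.133545 / 0.434830 × 100 = 30.71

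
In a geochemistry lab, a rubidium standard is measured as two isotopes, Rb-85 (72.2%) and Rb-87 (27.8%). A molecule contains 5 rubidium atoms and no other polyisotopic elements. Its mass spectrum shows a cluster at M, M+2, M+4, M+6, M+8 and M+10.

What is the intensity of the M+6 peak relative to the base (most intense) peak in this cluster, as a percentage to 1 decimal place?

(0.722 + 0.278)^5 gives M 0.1962, M+2 0.3777, M+4 0.2909, M+6 0.1120, M+8 0.0216, M+10 0.0017; the largest is M+2.
P(M+2) = C(5,1) × 0.722^4 × 0.278^1 = 5 × 0.27173701 × 0.2780 = 0.377714 (base)
P(M+6) = C(5,3) × 0.722^2 × 0.278^3 = 10 × 0.521284 × 0.02148495 = 0.111998
Relative intensity = 0.111998 / 0.377714 × 100 = 29.7

29.7%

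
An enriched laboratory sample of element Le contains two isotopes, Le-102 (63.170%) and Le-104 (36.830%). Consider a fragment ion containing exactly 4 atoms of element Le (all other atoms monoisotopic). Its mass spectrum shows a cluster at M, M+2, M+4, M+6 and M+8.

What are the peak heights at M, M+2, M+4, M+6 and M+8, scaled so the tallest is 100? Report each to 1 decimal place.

42.9 : 100.0 : 87.5 : 34.0 : 5.0

The 4 Le atoms are independent, so intensities follow the terms of (0.63170 + 0.36830)^4.
P(M) = 0.63170^4 = 0.159237
P(M+2) = 4 × 0.63170^3 × 0.36830^1 = 0.371359
P(M+4) = 6 × 0.63170^2 × 0.36830^2 = 0.324770
P(M+6) = 4 × 0.63170^1 × 0.36830^3 = 0.126234
P(M+8) = 0.36830^4 = 0.018400
The M+2 peak is largest (0.371359); scaling to 100 gives 42.9 : 100.0 : 87.5 : 34.0 : 5.0.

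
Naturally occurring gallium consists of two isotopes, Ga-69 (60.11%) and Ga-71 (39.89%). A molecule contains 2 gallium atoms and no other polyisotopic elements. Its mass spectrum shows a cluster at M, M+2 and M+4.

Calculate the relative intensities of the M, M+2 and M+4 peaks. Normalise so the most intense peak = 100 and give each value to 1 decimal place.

75.3 : 100.0 : 33.2

Each Ga atom is independently Ga-69 (p = 0.6011) or Ga-71 (q = 0.3989); the cluster is the binomial expansion (p + q)^2.
P(M) = 0.6011^2 = 0.361321
P(M+2) = 2 × 0.6011^1 × 0.3989^1 = 0.479558
P(M+4) = 0.3989^2 = 0.159121
The M+2 peak is largest (0.479558); scaling to 100 gives 75.3 : 100.0 : 33.2.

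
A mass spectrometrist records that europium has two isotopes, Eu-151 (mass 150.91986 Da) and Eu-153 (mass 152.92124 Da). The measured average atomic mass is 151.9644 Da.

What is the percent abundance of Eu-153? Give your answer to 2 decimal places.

52.19%

Let x be the fractional abundance of Eu-151; then Eu-153 has abundance 1 − x.
150.91986·x + 152.92124·(1 − x) = 151.9644
(150.91986 − 152.92124)·x = 151.9644 − 152.92124
x = -0.95684 / -2.00138 = 0.47809 → 47.81% Eu-151, 52.19% Eu-153.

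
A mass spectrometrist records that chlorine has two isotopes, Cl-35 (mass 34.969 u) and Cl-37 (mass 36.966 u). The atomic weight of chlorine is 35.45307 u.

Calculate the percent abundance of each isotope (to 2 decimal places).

With x = fraction of Cl-35 (so Cl-37 is 1 − x):
34.969·x + 36.966·(1 − x) = 35.45307
(34.969 − 36.966)·x = 35.45307 − 36.966
x = -1.51293 / -1.997 = 0.75760 → 75.76% Cl-35, 24.24% Cl-37.

Cl-35: 75.76%, Cl-37: 24.24%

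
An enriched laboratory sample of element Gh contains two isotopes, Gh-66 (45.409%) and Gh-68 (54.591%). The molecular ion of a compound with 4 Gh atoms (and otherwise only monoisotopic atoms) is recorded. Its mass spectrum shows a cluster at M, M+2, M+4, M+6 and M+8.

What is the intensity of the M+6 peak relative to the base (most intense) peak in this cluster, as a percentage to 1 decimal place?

Binomial terms of (0.45409 + 0.54591)^4: M 0.0425, M+2 0.2045, M+4 0.3687, M+6 0.2955, M+8 0.0888 → M+4 is the base peak.
P(M+4) = C(4,2) × 0.45409^2 × 0.54591^2 = 6 × 0.20619773 × 0.29801773 = 0.368703 (base)
P(M+6) = C(4,3) × 0.45409^1 × 0.54591^3 = 4 × 0.45409 × 0.16269086 = 0.295505
Relative intensity = 0.295505 / 0.368703 × 100 = 80.1

80.1%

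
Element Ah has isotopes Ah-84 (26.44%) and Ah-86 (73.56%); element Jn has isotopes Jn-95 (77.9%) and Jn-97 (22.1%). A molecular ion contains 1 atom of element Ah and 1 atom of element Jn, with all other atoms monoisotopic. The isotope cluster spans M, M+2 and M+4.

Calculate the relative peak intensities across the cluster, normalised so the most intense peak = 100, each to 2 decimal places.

Element Ah pattern (n=1): 0.2644 : 0.7356
Element Jn pattern (n=1): 0.7790 : 0.2210
Convolve the two distributions (both contribute in 2-u steps):
  M: 0.2644×0.7790 = 0.205968
  M+2: 0.2644×0.2210 + 0.7356×0.7790 = 0.631465
  M+4: 0.7356×0.2210 = 0.162568
Scale to base peak (0.631465) = 100: 32.62 : 100.00 : 25.74

32.62 : 100.00 : 25.74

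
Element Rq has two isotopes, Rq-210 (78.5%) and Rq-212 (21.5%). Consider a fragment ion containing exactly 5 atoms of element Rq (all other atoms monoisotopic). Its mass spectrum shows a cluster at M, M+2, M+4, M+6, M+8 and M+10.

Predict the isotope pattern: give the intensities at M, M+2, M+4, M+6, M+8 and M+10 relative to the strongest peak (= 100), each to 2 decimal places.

Each Rq atom is independently Rq-210 (p = 0.785) or Rq-212 (q = 0.215); the cluster is the binomial expansion (p + q)^5.
P(M) = 0.785^5 = 0.298091
P(M+2) = 5 × 0.785^4 × 0.215^1 = 0.408213
P(M+4) = 10 × 0.785^3 × 0.215^2 = 0.223607
P(M+6) = 10 × 0.785^2 × 0.215^3 = 0.061243
P(M+8) = 5 × 0.785^1 × 0.215^4 = 0.008387
P(M+10) = 0.215^5 = 0.000459
The M+2 peak is largest (0.408213); scaling to 100 gives 73.02 : 100.00 : 54.78 : 15.00 : 2.05 : 0.11.

73.02 : 100.00 : 54.78 : 15.00 : 2.05 : 0.11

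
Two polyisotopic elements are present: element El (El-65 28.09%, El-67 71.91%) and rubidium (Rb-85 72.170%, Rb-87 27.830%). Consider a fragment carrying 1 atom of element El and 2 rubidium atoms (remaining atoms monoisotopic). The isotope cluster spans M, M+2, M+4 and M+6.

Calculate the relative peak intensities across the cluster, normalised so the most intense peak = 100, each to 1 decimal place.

Element El pattern (n=1): 0.2809 : 0.7191
Rubidium pattern (n=2): 0.52085089 : 0.40169822 : 0.07745089
Convolve the two distributions (both contribute in 2-u steps):
  M: 0.2809×0.52085089 = 0.146307
  M+2: 0.2809×0.40169822 + 0.7191×0.52085089 = 0.487381
  M+4: 0.2809×0.07745089 + 0.7191×0.40169822 = 0.310617
  M+6: 0.7191×0.07745089 = 0.055695
Scale to base peak (0.487381) = 100: 30.0 : 100.0 : 63.7 : 11.4

30.0 : 100.0 : 63.7 : 11.4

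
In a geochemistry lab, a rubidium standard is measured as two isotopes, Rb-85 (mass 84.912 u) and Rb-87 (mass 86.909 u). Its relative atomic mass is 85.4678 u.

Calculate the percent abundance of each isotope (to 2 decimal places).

Rb-85: 72.17%, Rb-87: 27.83%

With x = fraction of Rb-85 (so Rb-87 is 1 − x):
84.912·x + 86.909·(1 − x) = 85.4678
(84.912 − 86.909)·x = 85.4678 − 86.909
x = -1.4412 / -1.997 = 0.72168 → 72.17% Rb-85, 27.83% Rb-87.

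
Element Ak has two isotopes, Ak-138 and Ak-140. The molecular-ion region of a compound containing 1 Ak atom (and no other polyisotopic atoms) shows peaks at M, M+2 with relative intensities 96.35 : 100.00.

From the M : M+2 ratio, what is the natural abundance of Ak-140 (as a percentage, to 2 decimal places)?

50.93%

If p is the fraction of Ak that is Ak-138, then I(M+2)/I(M) = [C(1,1)·p^0·(1−p)] / p^1 = 1·(1−p)/p = 100.00/96.35 = 1.0379
(1−p)/p = 1.0379/1 = 1.0379  ⇒  p = 1/(1 + 1.0379) = 0.4907
Ak-138: 49.07%, Ak-140: 50.93%.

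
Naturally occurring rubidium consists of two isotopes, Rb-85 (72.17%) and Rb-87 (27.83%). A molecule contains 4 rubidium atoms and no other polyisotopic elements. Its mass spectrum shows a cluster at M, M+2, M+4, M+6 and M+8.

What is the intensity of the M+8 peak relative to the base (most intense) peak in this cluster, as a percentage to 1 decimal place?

1.4%

Term probabilities: M 0.2713, M+2 0.4184, M+4 0.2420, M+6 0.0622, M+8 0.0060. Base peak = M+2.
P(M+2) = C(4,1) × 0.7217^3 × 0.2783^1 = 4 × 0.37589809 × 0.2783 = 0.418450 (base)
P(M+8) = C(4,4) × 0.7217^0 × 0.2783^4 = 1 × 1.0000 × 0.00599864 = 0.005999
Relative intensity = 0.005999 / 0.418450 × 100 = 1.4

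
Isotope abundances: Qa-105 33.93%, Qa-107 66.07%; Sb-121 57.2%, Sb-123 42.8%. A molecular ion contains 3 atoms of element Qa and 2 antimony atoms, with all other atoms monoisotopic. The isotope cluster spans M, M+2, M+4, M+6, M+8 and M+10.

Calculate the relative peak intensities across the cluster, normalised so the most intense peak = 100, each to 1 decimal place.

3.6 : 26.5 : 74.7 : 100.0 : 62.9 : 14.9

Element Qa pattern (n=3): 0.03906174 : 0.22818825 : 0.44433828 : 0.28841173
Antimony pattern (n=2): 0.327184 : 0.489632 : 0.183184
Convolve the two distributions (both contribute in 2-u steps):
  M: 0.03906174×0.327184 = 0.012780
  M+2: 0.03906174×0.489632 + 0.22818825×0.327184 = 0.093785
  M+4: 0.03906174×0.183184 + 0.22818825×0.489632 + 0.44433828×0.327184 = 0.264264
  M+6: 0.22818825×0.183184 + 0.44433828×0.489632 + 0.28841173×0.327184 = 0.353726
  M+8: 0.44433828×0.183184 + 0.28841173×0.489632 = 0.222611
  M+10: 0.28841173×0.183184 = 0.052832
Scale to base peak (0.353726) = 100: 3.6 : 26.5 : 74.7 : 100.0 : 62.9 : 14.9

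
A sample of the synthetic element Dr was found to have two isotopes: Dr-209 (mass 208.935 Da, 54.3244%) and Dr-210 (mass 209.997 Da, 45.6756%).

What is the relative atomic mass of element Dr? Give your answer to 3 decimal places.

209.420 Da

Average mass = Σ (abundance × isotope mass) = 0.543244 × 208.935 + 0.456756 × 209.997
= 113.5027 + 95.9174 = 209.4201 Da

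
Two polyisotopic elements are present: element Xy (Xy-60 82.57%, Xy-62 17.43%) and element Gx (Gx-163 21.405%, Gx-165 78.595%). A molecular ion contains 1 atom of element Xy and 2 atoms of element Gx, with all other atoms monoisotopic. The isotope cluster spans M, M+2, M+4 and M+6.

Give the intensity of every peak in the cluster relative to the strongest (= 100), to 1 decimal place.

6.7 : 50.3 : 100.0 : 18.9

Element Xy pattern (n=1): 0.8257 : 0.1743
Element Gx pattern (n=2): 0.0458174 : 0.33646519 : 0.6177174
Convolve the two distributions (both contribute in 2-u steps):
  M: 0.8257×0.0458174 = 0.037831
  M+2: 0.8257×0.33646519 + 0.1743×0.0458174 = 0.285805
  M+4: 0.8257×0.6177174 + 0.1743×0.33646519 = 0.568695
  M+6: 0.1743×0.6177174 = 0.107668
Scale to base peak (0.568695) = 100: 6.7 : 50.3 : 100.0 : 18.9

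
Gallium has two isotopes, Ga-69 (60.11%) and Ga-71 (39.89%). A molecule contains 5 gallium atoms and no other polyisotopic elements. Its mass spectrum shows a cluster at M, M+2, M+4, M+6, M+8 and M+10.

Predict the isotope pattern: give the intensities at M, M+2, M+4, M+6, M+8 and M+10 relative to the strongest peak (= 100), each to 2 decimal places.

22.71 : 75.34 : 100.00 : 66.36 : 22.02 : 2.92

The 5 Ga atoms are independent, so intensities follow the terms of (0.6011 + 0.3989)^5.
P(M) = 0.6011^5 = 0.078475
P(M+2) = 5 × 0.6011^4 × 0.3989^1 = 0.260388
P(M+4) = 10 × 0.6011^3 × 0.3989^2 = 0.345596
P(M+6) = 10 × 0.6011^2 × 0.3989^3 = 0.229343
P(M+8) = 5 × 0.6011^1 × 0.3989^4 = 0.076098
P(M+10) = 0.3989^5 = 0.010100
The M+4 peak is largest (0.345596); scaling to 100 gives 22.71 : 75.34 : 100.00 : 66.36 : 22.02 : 2.92.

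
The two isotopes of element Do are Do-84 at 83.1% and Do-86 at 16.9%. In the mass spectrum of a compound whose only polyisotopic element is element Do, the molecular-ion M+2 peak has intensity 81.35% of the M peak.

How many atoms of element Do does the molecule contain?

With n Do atoms, P(M+2)/P(M) = C(n,1)·p^(n−1)q / p^n = n·q/p = n · 0.169/0.831.
n = 0.8135 × 0.831/0.169 = 4.00 ≈ 4

4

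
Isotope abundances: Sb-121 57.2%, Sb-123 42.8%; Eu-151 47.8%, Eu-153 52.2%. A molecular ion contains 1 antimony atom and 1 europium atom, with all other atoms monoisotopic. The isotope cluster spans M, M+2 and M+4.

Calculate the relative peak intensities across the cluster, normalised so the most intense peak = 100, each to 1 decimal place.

Antimony pattern (n=1): 0.5720 : 0.4280
Europium pattern (n=1): 0.4780 : 0.5220
Convolve the two distributions (both contribute in 2-u steps):
  M: 0.5720×0.4780 = 0.273416
  M+2: 0.5720×0.5220 + 0.4280×0.4780 = 0.503168
  M+4: 0.4280×0.5220 = 0.223416
Scale to base peak (0.503168) = 100: 54.3 : 100.0 : 44.4

54.3 : 100.0 : 44.4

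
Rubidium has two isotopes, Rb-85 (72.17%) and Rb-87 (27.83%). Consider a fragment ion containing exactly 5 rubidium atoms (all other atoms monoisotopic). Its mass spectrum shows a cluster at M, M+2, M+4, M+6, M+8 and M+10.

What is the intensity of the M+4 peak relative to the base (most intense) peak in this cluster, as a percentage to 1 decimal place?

77.1%

Term probabilities: M 0.1958, M+2 0.3775, M+4 0.2911, M+6 0.1123, M+8 0.0216, M+10 0.0017. Base peak = M+2.
P(M+2) = C(5,1) × 0.7217^4 × 0.2783^1 = 5 × 0.27128565 × 0.2783 = 0.377494 (base)
P(M+4) = C(5,2) × 0.7217^3 × 0.2783^2 = 10 × 0.37589809 × 0.07745089 = 0.291136
Relative intensity = 0.291136 / 0.377494 × 100 = 77.1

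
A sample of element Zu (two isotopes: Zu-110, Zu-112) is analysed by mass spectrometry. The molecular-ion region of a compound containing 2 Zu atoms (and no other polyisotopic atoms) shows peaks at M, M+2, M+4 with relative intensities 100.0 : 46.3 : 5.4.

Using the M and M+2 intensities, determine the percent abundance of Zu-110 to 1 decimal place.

Let p = fractional abundance of Zu-110. I(M+2)/I(M) = [C(2,1)·p^1·(1−p)] / p^2 = 2·(1−p)/p = 46.3/100.0 = 0.4630
(1−p)/p = 0.4630/2 = 0.2315  ⇒  p = 1/(1 + 0.2315) = 0.8120
Zu-110: 81.2%, Zu-112: 18.8%.

81.2%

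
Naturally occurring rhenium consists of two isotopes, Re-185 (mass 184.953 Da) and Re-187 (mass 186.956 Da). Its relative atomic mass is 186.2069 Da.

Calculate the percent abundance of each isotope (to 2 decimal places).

Re-185: 37.40%, Re-187: 62.60%

Writing the weighted mean with unknown fraction x of Re-185:
184.953·x + 186.956·(1 − x) = 186.2069
(184.953 − 186.956)·x = 186.2069 − 186.956
x = -0.7491 / -2.003 = 0.37399 → 37.40% Re-185, 62.60% Re-187.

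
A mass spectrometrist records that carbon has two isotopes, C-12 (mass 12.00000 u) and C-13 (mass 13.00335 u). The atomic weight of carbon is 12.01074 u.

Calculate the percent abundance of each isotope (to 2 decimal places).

C-12: 98.93%, C-13: 1.07%

Writing the weighted mean with unknown fraction x of C-12:
12.00000·x + 13.00335·(1 − x) = 12.01074
(12.00000 − 13.00335)·x = 12.01074 − 13.00335
x = -0.99261 / -1.00335 = 0.98930 → 98.93% C-12, 1.07% C-13.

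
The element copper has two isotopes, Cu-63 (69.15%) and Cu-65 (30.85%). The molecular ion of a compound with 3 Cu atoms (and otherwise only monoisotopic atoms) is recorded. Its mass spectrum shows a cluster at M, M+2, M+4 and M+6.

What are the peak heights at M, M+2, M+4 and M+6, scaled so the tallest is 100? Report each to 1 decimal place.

Each Cu atom is independently Cu-63 (p = 0.6915) or Cu-65 (q = 0.3085); the cluster is the binomial expansion (p + q)^3.
P(M) = 0.6915^3 = 0.330656
P(M+2) = 3 × 0.6915^2 × 0.3085^1 = 0.442548
P(M+4) = 3 × 0.6915^1 × 0.3085^2 = 0.197435
P(M+6) = 0.3085^3 = 0.029361
The M+2 peak is largest (0.442548); scaling to 100 gives 74.7 : 100.0 : 44.6 : 6.6.

74.7 : 100.0 : 44.6 : 6.6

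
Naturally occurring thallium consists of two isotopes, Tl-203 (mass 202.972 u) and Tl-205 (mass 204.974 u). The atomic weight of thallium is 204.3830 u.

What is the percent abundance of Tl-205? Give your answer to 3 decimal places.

Writing the weighted mean with unknown fraction x of Tl-203:
202.972·x + 204.974·(1 − x) = 204.3830
(202.972 − 204.974)·x = 204.3830 − 204.974
x = -0.5910 / -2.002 = 0.29520 → 29.520% Tl-203, 70.480% Tl-205.

70.480%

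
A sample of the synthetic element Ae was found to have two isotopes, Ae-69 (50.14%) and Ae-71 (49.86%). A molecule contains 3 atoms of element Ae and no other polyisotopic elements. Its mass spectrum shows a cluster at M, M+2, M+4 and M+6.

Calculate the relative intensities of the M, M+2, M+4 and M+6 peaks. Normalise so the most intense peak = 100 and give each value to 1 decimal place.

33.5 : 100.0 : 99.4 : 33.0

The 3 Ae atoms are independent, so intensities follow the terms of (0.5014 + 0.4986)^3.
P(M) = 0.5014^3 = 0.126053
P(M+2) = 3 × 0.5014^2 × 0.4986^1 = 0.376047
P(M+4) = 3 × 0.5014^1 × 0.4986^2 = 0.373947
P(M+6) = 0.4986^3 = 0.123953
The M+2 peak is largest (0.376047); scaling to 100 gives 33.5 : 100.0 : 99.4 : 33.0.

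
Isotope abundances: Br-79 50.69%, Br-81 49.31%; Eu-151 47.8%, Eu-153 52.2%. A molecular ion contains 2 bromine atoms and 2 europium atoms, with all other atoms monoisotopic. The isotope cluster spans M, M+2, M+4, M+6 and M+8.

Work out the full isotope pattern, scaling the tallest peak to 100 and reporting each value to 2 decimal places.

Bromine pattern (n=2): 0.25694761 : 0.49990478 : 0.24314761
Europium pattern (n=2): 0.228484 : 0.499032 : 0.272484
Convolve the two distributions (both contribute in 2-u steps):
  M: 0.25694761×0.228484 = 0.058708
  M+2: 0.25694761×0.499032 + 0.49990478×0.228484 = 0.242445
  M+4: 0.25694761×0.272484 + 0.49990478×0.499032 + 0.24314761×0.228484 = 0.375038
  M+6: 0.49990478×0.272484 + 0.24314761×0.499032 = 0.257554
  M+8: 0.24314761×0.272484 = 0.066254
Scale to base peak (0.375038) = 100: 15.65 : 64.65 : 100.00 : 68.67 : 17.67

15.65 : 64.65 : 100.00 : 68.67 : 17.67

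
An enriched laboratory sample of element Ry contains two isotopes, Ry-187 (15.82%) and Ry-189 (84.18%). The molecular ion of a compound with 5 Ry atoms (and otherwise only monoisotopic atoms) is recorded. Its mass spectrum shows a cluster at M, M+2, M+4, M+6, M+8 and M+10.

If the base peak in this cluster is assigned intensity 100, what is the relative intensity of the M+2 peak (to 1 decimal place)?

Binomial terms of (0.1582 + 0.8418)^5: M 0.0001, M+2 0.0026, M+4 0.0281, M+6 0.1493, M+8 0.3972, M+10 0.4227 → M+10 is the base peak.
P(M+10) = C(5,5) × 0.1582^0 × 0.8418^5 = 1 × 1.0000 × 0.42271203 = 0.422712 (base)
P(M+2) = C(5,1) × 0.1582^4 × 0.8418^1 = 5 × 0.00062636 × 0.8418 = 0.002636
Relative intensity = 0.002636 / 0.422712 × 100 = 0.6

0.6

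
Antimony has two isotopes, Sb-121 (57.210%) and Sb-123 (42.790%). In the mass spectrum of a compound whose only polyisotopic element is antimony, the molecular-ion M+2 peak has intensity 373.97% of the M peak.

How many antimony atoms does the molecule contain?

For n independent Sb atoms, I(M+2)/I(M) = n · (abundance Sb-123) / (abundance Sb-121) = n · 0.42790/0.57210.
n = 3.7397 × 0.57210/0.42790 = 5.00 ≈ 5

5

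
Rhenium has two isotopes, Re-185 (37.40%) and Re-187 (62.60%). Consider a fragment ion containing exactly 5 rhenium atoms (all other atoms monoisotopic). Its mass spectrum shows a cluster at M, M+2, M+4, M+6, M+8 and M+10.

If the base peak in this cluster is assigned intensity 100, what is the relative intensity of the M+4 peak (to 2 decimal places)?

59.74

Binomial terms of (0.3740 + 0.6260)^5: M 0.0073, M+2 0.0612, M+4 0.2050, M+6 0.3431, M+8 0.2872, M+10 0.0961 → M+6 is the base peak.
P(M+6) = C(5,3) × 0.3740^2 × 0.6260^3 = 10 × 0.139876 × 0.24531438 = 0.343136 (base)
P(M+4) = C(5,2) × 0.3740^3 × 0.6260^2 = 10 × 0.05231362 × 0.391876 = 0.205005
Relative intensity = 0.205005 / 0.343136 × 100 = 59.74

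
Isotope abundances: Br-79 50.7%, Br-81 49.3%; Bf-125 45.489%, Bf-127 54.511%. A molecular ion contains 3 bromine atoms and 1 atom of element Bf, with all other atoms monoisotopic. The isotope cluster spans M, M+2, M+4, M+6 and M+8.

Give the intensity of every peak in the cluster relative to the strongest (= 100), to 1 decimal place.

15.8 : 65.0 : 100.0 : 68.2 : 17.4

Bromine pattern (n=3): 0.13032384 : 0.38017547 : 0.36967753 : 0.11982316
Element Bf pattern (n=1): 0.45489 : 0.54511
Convolve the two distributions (both contribute in 2-u steps):
  M: 0.13032384×0.45489 = 0.059283
  M+2: 0.13032384×0.54511 + 0.38017547×0.45489 = 0.243979
  M+4: 0.38017547×0.54511 + 0.36967753×0.45489 = 0.375400
  M+6: 0.36967753×0.54511 + 0.11982316×0.45489 = 0.256021
  M+8: 0.11982316×0.54511 = 0.065317
Scale to base peak (0.375400) = 100: 15.8 : 65.0 : 100.0 : 68.2 : 17.4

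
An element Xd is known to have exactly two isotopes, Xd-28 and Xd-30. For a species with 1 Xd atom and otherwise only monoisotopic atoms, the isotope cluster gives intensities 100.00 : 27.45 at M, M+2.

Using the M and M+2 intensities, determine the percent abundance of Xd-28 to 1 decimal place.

78.5%

If p is the fraction of Xd that is Xd-28, then I(M+2)/I(M) = [C(1,1)·p^0·(1−p)] / p^1 = 1·(1−p)/p = 27.45/100.00 = 0.2745
(1−p)/p = 0.2745/1 = 0.2745  ⇒  p = 1/(1 + 0.2745) = 0.7846
Xd-28: 78.5%, Xd-30: 21.5%.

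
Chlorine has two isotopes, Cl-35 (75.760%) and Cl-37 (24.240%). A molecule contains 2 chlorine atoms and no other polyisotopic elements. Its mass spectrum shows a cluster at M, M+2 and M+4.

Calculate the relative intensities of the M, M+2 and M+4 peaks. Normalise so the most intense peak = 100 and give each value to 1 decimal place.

Each Cl atom is independently Cl-35 (p = 0.75760) or Cl-37 (q = 0.24240); the cluster is the binomial expansion (p + q)^2.
P(M) = 0.75760^2 = 0.573958
P(M+2) = 2 × 0.75760^1 × 0.24240^1 = 0.367284
P(M+4) = 0.24240^2 = 0.058758
The M peak is largest (0.573958); scaling to 100 gives 100.0 : 64.0 : 10.2.

100.0 : 64.0 : 10.2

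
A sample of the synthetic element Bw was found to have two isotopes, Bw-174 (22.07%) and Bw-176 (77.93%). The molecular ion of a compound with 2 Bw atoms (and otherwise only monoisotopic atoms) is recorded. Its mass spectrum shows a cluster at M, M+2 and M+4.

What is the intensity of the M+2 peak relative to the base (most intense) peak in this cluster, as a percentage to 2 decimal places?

Term probabilities: M 0.0487, M+2 0.3440, M+4 0.6073. Base peak = M+4.
P(M+4) = C(2,2) × 0.2207^0 × 0.7793^2 = 1 × 1.0000 × 0.60730849 = 0.607308 (base)
P(M+2) = C(2,1) × 0.2207^1 × 0.7793^1 = 2 × 0.2207 × 0.7793 = 0.343983
Relative intensity = 0.343983 / 0.607308 × 100 = 56.64

56.64%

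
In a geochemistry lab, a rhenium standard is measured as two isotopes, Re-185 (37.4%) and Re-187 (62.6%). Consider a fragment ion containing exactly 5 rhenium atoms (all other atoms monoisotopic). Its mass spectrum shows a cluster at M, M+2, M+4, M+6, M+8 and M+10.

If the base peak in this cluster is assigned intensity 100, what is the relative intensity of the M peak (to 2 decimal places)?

2.13

(0.374 + 0.626)^5 gives M 0.0073, M+2 0.0612, M+4 0.2050, M+6 0.3431, M+8 0.2872, M+10 0.0961; the largest is M+6.
P(M+6) = C(5,3) × 0.374^2 × 0.626^3 = 10 × 0.139876 × 0.24531438 = 0.343136 (base)
P(M) = C(5,0) × 0.374^5 × 0.626^0 = 1 × 0.00731742 × 1.0000 = 0.007317
Relative intensity = 0.007317 / 0.343136 × 100 = 2.13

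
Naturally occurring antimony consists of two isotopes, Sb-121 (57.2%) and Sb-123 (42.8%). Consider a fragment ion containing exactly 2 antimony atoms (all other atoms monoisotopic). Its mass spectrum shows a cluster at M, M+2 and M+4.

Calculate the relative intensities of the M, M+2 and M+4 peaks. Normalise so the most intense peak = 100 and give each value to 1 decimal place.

Each Sb atom is independently Sb-121 (p = 0.572) or Sb-123 (q = 0.428); the cluster is the binomial expansion (p + q)^2.
P(M) = 0.572^2 = 0.327184
P(M+2) = 2 × 0.572^1 × 0.428^1 = 0.489632
P(M+4) = 0.428^2 = 0.183184
The M+2 peak is largest (0.489632); scaling to 100 gives 66.8 : 100.0 : 37.4.

66.8 : 100.0 : 37.4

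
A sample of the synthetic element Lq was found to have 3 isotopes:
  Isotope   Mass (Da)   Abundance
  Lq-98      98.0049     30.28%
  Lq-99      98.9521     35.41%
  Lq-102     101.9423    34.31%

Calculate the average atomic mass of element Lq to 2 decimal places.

The abundance-weighted mean is 0.3028 × 98.0049 + 0.3541 × 98.9521 + 0.3431 × 101.9423
= 29.67588 + 35.03894 + 34.97640 = 99.69122 Da

99.69 Da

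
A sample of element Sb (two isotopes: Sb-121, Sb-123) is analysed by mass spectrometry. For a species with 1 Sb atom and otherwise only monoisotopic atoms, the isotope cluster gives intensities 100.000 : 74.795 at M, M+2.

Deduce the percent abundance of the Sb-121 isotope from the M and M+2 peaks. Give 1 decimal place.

57.2%

Write p for the Sb-121 fraction. I(M+2)/I(M) = [C(1,1)·p^0·(1−p)] / p^1 = 1·(1−p)/p = 74.795/100.000 = 0.7480
(1−p)/p = 0.7480/1 = 0.7480  ⇒  p = 1/(1 + 0.7480) = 0.5721
Sb-121: 57.2%, Sb-123: 42.8%.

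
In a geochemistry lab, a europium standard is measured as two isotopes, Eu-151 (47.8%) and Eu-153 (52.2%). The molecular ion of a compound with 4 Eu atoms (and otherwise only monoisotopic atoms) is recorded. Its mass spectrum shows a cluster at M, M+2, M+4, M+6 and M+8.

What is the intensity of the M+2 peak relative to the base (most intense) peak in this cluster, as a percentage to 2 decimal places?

Binomial terms of (0.478 + 0.522)^4: M 0.0522, M+2 0.2280, M+4 0.3735, M+6 0.2720, M+8 0.0742 → M+4 is the base peak.
P(M+4) = C(4,2) × 0.478^2 × 0.522^2 = 6 × 0.228484 × 0.272484 = 0.373549 (base)
P(M+2) = C(4,1) × 0.478^3 × 0.522^1 = 4 × 0.10921535 × 0.5220 = 0.228042
Relative intensity = 0.228042 / 0.373549 × 100 = 61.05

61.05%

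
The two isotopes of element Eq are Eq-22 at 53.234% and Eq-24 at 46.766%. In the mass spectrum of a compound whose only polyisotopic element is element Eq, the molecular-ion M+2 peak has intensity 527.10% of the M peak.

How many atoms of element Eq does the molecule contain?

For n independent Eq atoms, I(M+2)/I(M) = n · (abundance Eq-24) / (abundance Eq-22) = n · 0.46766/0.53234.
n = 5.2710 × 0.53234/0.46766 = 6.00 ≈ 6

6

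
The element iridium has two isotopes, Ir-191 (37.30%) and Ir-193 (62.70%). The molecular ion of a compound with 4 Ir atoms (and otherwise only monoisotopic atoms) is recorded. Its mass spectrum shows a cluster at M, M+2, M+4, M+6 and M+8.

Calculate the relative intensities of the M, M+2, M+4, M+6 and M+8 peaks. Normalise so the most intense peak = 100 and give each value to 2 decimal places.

5.26 : 35.39 : 89.23 : 100.00 : 42.02

The 4 Ir atoms are independent, so intensities follow the terms of (0.3730 + 0.6270)^4.
P(M) = 0.3730^4 = 0.019357
P(M+2) = 4 × 0.3730^3 × 0.6270^1 = 0.130153
P(M+4) = 6 × 0.3730^2 × 0.6270^2 = 0.328174
P(M+6) = 4 × 0.3730^1 × 0.6270^3 = 0.367766
P(M+8) = 0.6270^4 = 0.154550
The M+6 peak is largest (0.367766); scaling to 100 gives 5.26 : 35.39 : 89.23 : 100.00 : 42.02.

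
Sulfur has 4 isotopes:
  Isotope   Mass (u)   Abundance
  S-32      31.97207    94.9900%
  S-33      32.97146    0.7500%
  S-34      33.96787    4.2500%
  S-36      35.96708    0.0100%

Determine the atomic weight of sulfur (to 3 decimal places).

32.065 u

The abundance-weighted mean is 0.949900 × 31.97207 + 0.007500 × 32.97146 + 0.042500 × 33.96787 + 0.000100 × 35.96708
= 30.370269 + 0.247286 + 1.443634 + 0.003597 = 32.064786 u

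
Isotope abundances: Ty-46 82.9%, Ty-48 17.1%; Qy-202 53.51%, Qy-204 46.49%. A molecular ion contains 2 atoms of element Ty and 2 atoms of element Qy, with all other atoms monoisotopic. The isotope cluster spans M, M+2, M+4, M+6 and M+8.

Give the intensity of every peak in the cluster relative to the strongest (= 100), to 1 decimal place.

Element Ty pattern (n=2): 0.687241 : 0.283518 : 0.029241
Element Qy pattern (n=2): 0.28633201 : 0.49753598 : 0.21613201
Convolve the two distributions (both contribute in 2-u steps):
  M: 0.687241×0.28633201 = 0.196779
  M+2: 0.687241×0.49753598 + 0.283518×0.28633201 = 0.423107
  M+4: 0.687241×0.21613201 + 0.283518×0.49753598 + 0.029241×0.28633201 = 0.297968
  M+6: 0.283518×0.21613201 + 0.029241×0.49753598 = 0.075826
  M+8: 0.029241×0.21613201 = 0.006320
Scale to base peak (0.423107) = 100: 46.5 : 100.0 : 70.4 : 17.9 : 1.5

46.5 : 100.0 : 70.4 : 17.9 : 1.5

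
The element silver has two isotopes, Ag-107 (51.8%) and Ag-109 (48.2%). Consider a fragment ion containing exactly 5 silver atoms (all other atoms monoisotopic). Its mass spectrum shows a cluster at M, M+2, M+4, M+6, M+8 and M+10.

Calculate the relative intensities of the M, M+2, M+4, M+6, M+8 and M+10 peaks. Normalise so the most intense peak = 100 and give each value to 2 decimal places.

11.55 : 53.73 : 100.00 : 93.05 : 43.29 : 8.06

Expanding (0.518 + 0.482)^5:
P(M) = 0.518^5 = 0.037295
P(M+2) = 5 × 0.518^4 × 0.482^1 = 0.173515
P(M+4) = 10 × 0.518^3 × 0.482^2 = 0.322911
P(M+6) = 10 × 0.518^2 × 0.482^3 = 0.300470
P(M+8) = 5 × 0.518^1 × 0.482^4 = 0.139794
P(M+10) = 0.482^5 = 0.026016
The M+4 peak is largest (0.322911); scaling to 100 gives 11.55 : 53.73 : 100.00 : 93.05 : 43.29 : 8.06.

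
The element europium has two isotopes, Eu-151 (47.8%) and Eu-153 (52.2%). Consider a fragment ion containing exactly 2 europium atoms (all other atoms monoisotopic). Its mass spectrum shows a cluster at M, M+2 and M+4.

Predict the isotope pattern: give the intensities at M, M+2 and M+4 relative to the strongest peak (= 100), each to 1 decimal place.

45.8 : 100.0 : 54.6

Expanding (0.478 + 0.522)^2:
P(M) = 0.478^2 = 0.228484
P(M+2) = 2 × 0.478^1 × 0.522^1 = 0.499032
P(M+4) = 0.522^2 = 0.272484
The M+2 peak is largest (0.499032); scaling to 100 gives 45.8 : 100.0 : 54.6.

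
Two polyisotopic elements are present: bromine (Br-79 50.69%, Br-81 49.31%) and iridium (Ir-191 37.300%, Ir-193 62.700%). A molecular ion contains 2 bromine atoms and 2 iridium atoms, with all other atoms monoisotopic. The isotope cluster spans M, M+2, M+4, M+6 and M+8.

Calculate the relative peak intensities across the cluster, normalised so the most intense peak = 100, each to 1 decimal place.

Bromine pattern (n=2): 0.25694761 : 0.49990478 : 0.24314761
Iridium pattern (n=2): 0.139129 : 0.467742 : 0.393129
Convolve the two distributions (both contribute in 2-u steps):
  M: 0.25694761×0.139129 = 0.035749
  M+2: 0.25694761×0.467742 + 0.49990478×0.139129 = 0.189736
  M+4: 0.25694761×0.393129 + 0.49990478×0.467742 + 0.24314761×0.139129 = 0.368669
  M+6: 0.49990478×0.393129 + 0.24314761×0.467742 = 0.310257
  M+8: 0.24314761×0.393129 = 0.095588
Scale to base peak (0.368669) = 100: 9.7 : 51.5 : 100.0 : 84.2 : 25.9

9.7 : 51.5 : 100.0 : 84.2 : 25.9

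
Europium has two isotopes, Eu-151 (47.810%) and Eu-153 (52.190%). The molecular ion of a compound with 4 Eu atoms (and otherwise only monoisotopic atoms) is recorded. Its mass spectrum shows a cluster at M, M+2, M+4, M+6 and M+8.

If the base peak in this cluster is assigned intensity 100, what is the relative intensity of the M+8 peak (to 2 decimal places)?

19.86

(0.47810 + 0.52190)^4 gives M 0.0522, M+2 0.2281, M+4 0.3736, M+6 0.2719, M+8 0.0742; the largest is M+4.
P(M+4) = C(4,2) × 0.47810^2 × 0.52190^2 = 6 × 0.22857961 × 0.27237961 = 0.373563 (base)
P(M+8) = C(4,4) × 0.47810^0 × 0.52190^4 = 1 × 1.0000 × 0.07419065 = 0.074191
Relative intensity = 0.074191 / 0.373563 × 100 = 19.86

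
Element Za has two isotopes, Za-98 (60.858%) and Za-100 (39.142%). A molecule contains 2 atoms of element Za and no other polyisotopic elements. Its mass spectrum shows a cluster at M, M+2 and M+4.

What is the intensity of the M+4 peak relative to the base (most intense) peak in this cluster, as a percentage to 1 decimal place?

(0.60858 + 0.39142)^2 gives M 0.3704, M+2 0.4764, M+4 0.1532; the largest is M+2.
P(M+2) = C(2,1) × 0.60858^1 × 0.39142^1 = 2 × 0.60858 × 0.39142 = 0.476421 (base)
P(M+4) = C(2,2) × 0.60858^0 × 0.39142^2 = 1 × 1.0000 × 0.15320962 = 0.153210
Relative intensity = 0.153210 / 0.476421 × 100 = 32.2

32.2%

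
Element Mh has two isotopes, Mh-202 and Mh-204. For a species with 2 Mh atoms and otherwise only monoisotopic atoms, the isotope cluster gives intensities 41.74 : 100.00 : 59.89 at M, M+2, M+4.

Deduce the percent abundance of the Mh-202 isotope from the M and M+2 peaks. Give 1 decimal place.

Let p = fractional abundance of Mh-202. I(M+2)/I(M) = [C(2,1)·p^1·(1−p)] / p^2 = 2·(1−p)/p = 100.00/41.74 = 2.3958
(1−p)/p = 2.3958/2 = 1.1979  ⇒  p = 1/(1 + 1.1979) = 0.4550
Mh-202: 45.5%, Mh-204: 54.5%.

45.5%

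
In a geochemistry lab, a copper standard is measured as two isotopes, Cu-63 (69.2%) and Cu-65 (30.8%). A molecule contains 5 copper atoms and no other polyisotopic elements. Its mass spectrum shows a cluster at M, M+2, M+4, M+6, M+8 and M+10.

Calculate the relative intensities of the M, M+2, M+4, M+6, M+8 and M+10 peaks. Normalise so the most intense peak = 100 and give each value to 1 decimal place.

44.9 : 100.0 : 89.0 : 39.6 : 8.8 : 0.8

Each Cu atom is independently Cu-63 (p = 0.692) or Cu-65 (q = 0.308); the cluster is the binomial expansion (p + q)^5.
P(M) = 0.692^5 = 0.158683
P(M+2) = 5 × 0.692^4 × 0.308^1 = 0.353139
P(M+4) = 10 × 0.692^3 × 0.308^2 = 0.314355
P(M+6) = 10 × 0.692^2 × 0.308^3 = 0.139915
P(M+8) = 5 × 0.692^1 × 0.308^4 = 0.031137
P(M+10) = 0.308^5 = 0.002772
The M+2 peak is largest (0.353139); scaling to 100 gives 44.9 : 100.0 : 89.0 : 39.6 : 8.8 : 0.8.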